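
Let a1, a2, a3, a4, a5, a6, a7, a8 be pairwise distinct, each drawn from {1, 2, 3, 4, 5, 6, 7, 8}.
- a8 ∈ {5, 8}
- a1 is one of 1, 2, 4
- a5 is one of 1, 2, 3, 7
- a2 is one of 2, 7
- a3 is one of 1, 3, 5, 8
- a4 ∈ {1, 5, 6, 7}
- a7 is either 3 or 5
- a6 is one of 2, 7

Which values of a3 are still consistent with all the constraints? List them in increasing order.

Among the 8 variables, 4 fits only a1 (and all 8 values in {1, 2, 3, 4, 5, 6, 7, 8} must be used), so a1 = 4.
The 7 still-open variables draw from only 7 values {1, 2, 3, 5, 6, 7, 8}, so each is used; only a4 can be 6, hence a4 = 6.
a2 and a6 share exactly the 2 values {2, 7}; by pigeonhole those values go to them, so strike 2, 7 from a5.
No further eliminations apply; a3 can still be any of 1, 3, 5, 8.

1, 3, 5, 8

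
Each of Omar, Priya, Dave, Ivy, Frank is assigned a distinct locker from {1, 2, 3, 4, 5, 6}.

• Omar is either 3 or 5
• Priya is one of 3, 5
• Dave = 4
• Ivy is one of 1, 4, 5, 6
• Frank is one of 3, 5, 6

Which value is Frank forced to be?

6

Dave's domain is down to {4}, so Dave = 4. Remove 4 from Ivy.
The 4 still-open variables together cover exactly {1, 3, 5, 6} — 4 values for 4 variables — and 1 appears only in Ivy's list, so Ivy = 1.
Among the 3 still-open variables, 6 fits only Frank (and all 3 values in {3, 5, 6} must be used), so Frank = 6.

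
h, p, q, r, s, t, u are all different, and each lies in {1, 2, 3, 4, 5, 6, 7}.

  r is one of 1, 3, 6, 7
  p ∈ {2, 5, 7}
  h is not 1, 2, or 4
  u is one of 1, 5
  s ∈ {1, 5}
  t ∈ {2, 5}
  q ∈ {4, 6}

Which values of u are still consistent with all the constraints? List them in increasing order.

1, 5

Among the 7 variables, 4 fits only q (and all 7 values in {1, 2, 3, 4, 5, 6, 7} must be used), so q = 4.
s and u between them cover only {1, 5} — a naked pair. Remove those values from h, p, r, t.
t must be 2 (only option left). Eliminate 2 elsewhere: p.
That leaves p = 7. So h, r can't be 7.
No further eliminations apply; u can still be any of 1, 5.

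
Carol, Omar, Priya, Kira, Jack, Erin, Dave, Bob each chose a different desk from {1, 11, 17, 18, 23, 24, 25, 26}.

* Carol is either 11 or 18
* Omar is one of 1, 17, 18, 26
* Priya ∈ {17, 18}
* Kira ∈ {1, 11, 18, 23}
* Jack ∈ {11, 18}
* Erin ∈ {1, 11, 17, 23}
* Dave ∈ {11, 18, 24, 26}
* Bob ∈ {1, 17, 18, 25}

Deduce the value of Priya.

17

The 8 variables together cover exactly {1, 11, 17, 18, 23, 24, 25, 26} — 8 values for 8 variables — and 24 appears only in Dave's list, so Dave = 24.
The 7 still-open variables together cover exactly {1, 11, 17, 18, 23, 25, 26} — 7 values for 7 variables — and 25 appears only in Bob's list, so Bob = 25.
The 6 still-open variables draw from only 6 values {1, 11, 17, 18, 23, 26}, so each is used; only Omar can be 26, hence Omar = 26.
The 2 variables Carol and Jack are confined to {11, 18}, which locks those values in; drop them from Priya, Kira, Erin.
So Priya = 17.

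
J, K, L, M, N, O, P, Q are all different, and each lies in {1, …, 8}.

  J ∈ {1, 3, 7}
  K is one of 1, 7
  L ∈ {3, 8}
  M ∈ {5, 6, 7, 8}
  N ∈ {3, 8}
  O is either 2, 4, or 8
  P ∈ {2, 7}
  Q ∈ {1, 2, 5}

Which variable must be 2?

The 8 variables together cover exactly {1, 2, 3, 4, 5, 6, 7, 8} — 8 values for 8 variables — and 4 appears only in O's list, so O = 4.
Among the 7 still-open variables, 6 fits only M (and all 7 values in {1, 2, 3, 5, 6, 7, 8} must be used), so M = 6.
The 6 still-open variables together cover exactly {1, 2, 3, 5, 7, 8} — 6 values for 6 variables — and 5 appears only in Q's list, so Q = 5.
The 5 still-open variables together cover exactly {1, 2, 3, 7, 8} — 5 values for 5 variables — and 2 appears only in P's list, so P = 2.

P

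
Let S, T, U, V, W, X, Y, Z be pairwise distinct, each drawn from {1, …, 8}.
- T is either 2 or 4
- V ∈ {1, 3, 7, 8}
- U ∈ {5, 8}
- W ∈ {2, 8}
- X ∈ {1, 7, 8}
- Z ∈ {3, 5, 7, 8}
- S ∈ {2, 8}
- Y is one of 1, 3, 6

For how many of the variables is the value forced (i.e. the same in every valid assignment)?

3

The 8 variables draw from only 8 values {1, 2, 3, 4, 5, 6, 7, 8}, so each is used; only T can be 4, hence T = 4.
The 7 still-open variables draw from only 7 values {1, 2, 3, 5, 6, 7, 8}, so each is used; only Y can be 6, hence Y = 6.
S and W between them cover only {2, 8} — a naked pair. Remove those values from U, V, X, Z.
That leaves U = 5. So Z can't be 5.
Determined: T=4, U=5, Y=6. The other variables each still have more than one consistent value. That makes 3.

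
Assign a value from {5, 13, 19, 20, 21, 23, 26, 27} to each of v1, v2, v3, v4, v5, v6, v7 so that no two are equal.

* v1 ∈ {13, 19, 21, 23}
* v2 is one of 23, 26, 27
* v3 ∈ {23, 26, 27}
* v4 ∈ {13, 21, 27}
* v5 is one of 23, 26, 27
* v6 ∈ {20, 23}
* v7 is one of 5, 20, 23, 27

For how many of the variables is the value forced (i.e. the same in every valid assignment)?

The 3 variables v2, v3, v5 are confined to {23, 26, 27}, which locks those values in; drop them from v1, v4, v6, v7.
v6 must be 20 (only option left). Strike 20 from v7.
v7 has just one choice, so v7 = 5.
Determined: v6=20, v7=5. The other variables each still have more than one consistent value. That makes 2.

2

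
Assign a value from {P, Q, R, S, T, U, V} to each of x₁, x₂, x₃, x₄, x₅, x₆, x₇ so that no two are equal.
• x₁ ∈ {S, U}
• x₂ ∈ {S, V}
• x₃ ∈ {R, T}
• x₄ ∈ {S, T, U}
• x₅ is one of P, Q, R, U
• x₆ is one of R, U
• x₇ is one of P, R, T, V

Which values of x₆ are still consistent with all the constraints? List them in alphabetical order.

R, U

The 7 variables draw from only 7 values {P, Q, R, S, T, U, V}, so each is used; only x₅ can be Q, hence x₅ = Q.
The 6 still-open variables draw from only 6 values {P, R, S, T, U, V}, so each is used; only x₇ can be P, hence x₇ = P.
The 5 still-open variables together cover exactly {R, S, T, U, V} — 5 values for 5 variables — and V appears only in x₂'s list, so x₂ = V.
No further eliminations apply; x₆ can still be any of R, U.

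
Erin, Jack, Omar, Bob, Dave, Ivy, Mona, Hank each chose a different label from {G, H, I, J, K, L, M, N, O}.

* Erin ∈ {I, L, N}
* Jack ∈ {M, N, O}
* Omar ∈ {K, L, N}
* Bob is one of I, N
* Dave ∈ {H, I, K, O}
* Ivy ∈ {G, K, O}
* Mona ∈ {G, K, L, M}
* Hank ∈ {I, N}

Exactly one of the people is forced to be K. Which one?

Omar

The 8 variables draw from only 8 values {G, H, I, K, L, M, N, O}, so each is used; only Dave can be H, hence Dave = H.
The 2 variables Bob and Hank are confined to {I, N}, which locks those values in; drop them from Erin, Jack, Omar.
Erin's domain is down to {L}, so Erin = L. Strike L from Omar, Mona.
So K goes to Omar.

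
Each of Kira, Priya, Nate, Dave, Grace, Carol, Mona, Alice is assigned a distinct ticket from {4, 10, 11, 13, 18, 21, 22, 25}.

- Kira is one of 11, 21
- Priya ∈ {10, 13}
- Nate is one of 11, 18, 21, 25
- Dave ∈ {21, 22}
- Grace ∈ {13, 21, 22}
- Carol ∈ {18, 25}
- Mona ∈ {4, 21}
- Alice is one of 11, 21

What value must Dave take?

22

Among the 8 variables, 4 fits only Mona (and all 8 values in {4, 10, 11, 13, 18, 21, 22, 25} must be used), so Mona = 4.
The 7 still-open variables draw from only 7 values {10, 11, 13, 18, 21, 22, 25}, so each is used; only Priya can be 10, hence Priya = 10.
Among the 6 still-open variables, 13 fits only Grace (and all 6 values in {11, 13, 18, 21, 22, 25} must be used), so Grace = 13.
Among the 5 still-open variables, 22 fits only Dave (and all 5 values in {11, 18, 21, 22, 25} must be used), so Dave = 22.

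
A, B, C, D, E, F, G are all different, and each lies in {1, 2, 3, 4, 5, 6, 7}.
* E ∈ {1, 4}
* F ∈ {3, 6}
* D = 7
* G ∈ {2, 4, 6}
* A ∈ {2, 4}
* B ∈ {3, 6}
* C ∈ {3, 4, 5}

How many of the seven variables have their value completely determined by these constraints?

3

D must be 7 (only option left).
Among the 6 still-open variables, 1 fits only E (and all 6 values in {1, 2, 3, 4, 5, 6} must be used), so E = 1.
The 5 still-open variables draw from only 5 values {2, 3, 4, 5, 6}, so each is used; only C can be 5, hence C = 5.
B and F between them cover only {3, 6} — a naked pair. Remove those values from G.
Determined: C=5, D=7, E=1. The other variables each still have more than one consistent value. That makes 3.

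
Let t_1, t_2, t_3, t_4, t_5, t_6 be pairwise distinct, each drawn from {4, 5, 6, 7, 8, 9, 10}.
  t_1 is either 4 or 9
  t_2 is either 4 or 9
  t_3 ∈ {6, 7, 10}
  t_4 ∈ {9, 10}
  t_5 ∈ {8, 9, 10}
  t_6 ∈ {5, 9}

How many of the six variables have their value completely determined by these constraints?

t_1 and t_2 between them cover only {4, 9} — a naked pair. Remove those values from t_4, t_5, t_6.
t_4's domain is down to {10}, so t_4 = 10. So t_3, t_5 can't be 10.
t_5 has just one choice, so t_5 = 8.
t_6 must be 5 (only option left).
Determined: t_4=10, t_5=8, t_6=5. The other variables each still have more than one consistent value. That makes 3.

3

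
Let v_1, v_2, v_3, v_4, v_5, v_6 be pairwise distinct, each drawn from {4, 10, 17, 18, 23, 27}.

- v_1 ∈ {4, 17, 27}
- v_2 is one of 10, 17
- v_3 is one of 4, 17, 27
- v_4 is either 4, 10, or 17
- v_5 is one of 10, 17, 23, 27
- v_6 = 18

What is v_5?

23

v_6's domain is down to {18}, so v_6 = 18.
The 5 still-open variables together cover exactly {4, 10, 17, 23, 27} — 5 values for 5 variables — and 23 appears only in v_5's list, so v_5 = 23.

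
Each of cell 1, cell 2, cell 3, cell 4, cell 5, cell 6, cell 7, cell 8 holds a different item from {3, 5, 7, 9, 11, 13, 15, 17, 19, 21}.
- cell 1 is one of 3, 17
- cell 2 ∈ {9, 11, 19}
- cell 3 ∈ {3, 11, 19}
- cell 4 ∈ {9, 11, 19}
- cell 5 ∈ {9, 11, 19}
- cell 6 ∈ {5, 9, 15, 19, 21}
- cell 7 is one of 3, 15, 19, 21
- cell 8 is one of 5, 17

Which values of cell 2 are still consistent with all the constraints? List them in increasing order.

cell 2, cell 4, cell 5 share exactly the 3 values {9, 11, 19}; by pigeonhole those values go to them, so strike 9, 11, 19 from cell 3, cell 6, cell 7.
That leaves cell 3 = 3. So cell 1, cell 7 can't be 3.
cell 1 has just one choice, so cell 1 = 17. Strike 17 from cell 8.
cell 8's domain is down to {5}, so cell 8 = 5. Strike 5 from cell 6.
No further eliminations apply; cell 2 can still be any of 9, 11, 19.

9, 11, 19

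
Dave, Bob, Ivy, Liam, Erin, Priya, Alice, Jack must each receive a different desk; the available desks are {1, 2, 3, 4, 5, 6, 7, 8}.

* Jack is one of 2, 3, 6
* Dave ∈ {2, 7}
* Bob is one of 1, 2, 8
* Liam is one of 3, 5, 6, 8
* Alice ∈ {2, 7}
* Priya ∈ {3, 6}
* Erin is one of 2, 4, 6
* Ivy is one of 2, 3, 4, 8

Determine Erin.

4

The 8 variables draw from only 8 values {1, 2, 3, 4, 5, 6, 7, 8}, so each is used; only Bob can be 1, hence Bob = 1.
Among the 7 still-open variables, 5 fits only Liam (and all 7 values in {2, 3, 4, 5, 6, 7, 8} must be used), so Liam = 5.
The 6 still-open variables together cover exactly {2, 3, 4, 6, 7, 8} — 6 values for 6 variables — and 8 appears only in Ivy's list, so Ivy = 8.
The 5 still-open variables draw from only 5 values {2, 3, 4, 6, 7}, so each is used; only Erin can be 4, hence Erin = 4.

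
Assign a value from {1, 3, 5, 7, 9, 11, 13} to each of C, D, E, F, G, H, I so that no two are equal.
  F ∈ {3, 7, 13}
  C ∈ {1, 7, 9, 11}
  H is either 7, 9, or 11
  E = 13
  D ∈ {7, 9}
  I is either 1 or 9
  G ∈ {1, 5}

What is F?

E has just one choice, so E = 13. Eliminate 13 elsewhere: F.
The 6 still-open variables together cover exactly {1, 3, 5, 7, 9, 11} — 6 values for 6 variables — and 3 appears only in F's list, so F = 3.

3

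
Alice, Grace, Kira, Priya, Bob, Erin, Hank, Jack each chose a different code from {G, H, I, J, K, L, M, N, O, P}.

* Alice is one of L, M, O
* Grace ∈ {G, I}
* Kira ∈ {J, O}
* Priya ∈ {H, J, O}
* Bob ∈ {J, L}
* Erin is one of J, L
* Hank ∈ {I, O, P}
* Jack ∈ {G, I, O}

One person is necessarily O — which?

Kira

The 8 variables draw from only 8 values {G, H, I, J, L, M, O, P}, so each is used; only Priya can be H, hence Priya = H.
Among the 7 still-open variables, M fits only Alice (and all 7 values in {G, I, J, L, M, O, P} must be used), so Alice = M.
The 6 still-open variables together cover exactly {G, I, J, L, O, P} — 6 values for 6 variables — and P appears only in Hank's list, so Hank = P.
The 2 variables Bob and Erin are confined to {J, L}, which locks those values in; drop them from Kira.
So O goes to Kira.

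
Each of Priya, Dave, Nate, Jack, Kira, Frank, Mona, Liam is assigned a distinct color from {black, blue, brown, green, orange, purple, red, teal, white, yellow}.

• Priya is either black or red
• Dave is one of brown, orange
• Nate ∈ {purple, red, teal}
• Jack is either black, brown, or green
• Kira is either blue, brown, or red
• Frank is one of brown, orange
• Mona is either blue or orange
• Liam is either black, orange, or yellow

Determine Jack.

green

The 2 variables Dave and Frank are confined to {brown, orange}, which locks those values in; drop them from Jack, Kira, Mona, Liam.
Mona has just one choice, so Mona = blue. Remove blue from Kira.
Kira must be red (only option left). Remove red from Priya, Nate.
Priya has just one choice, so Priya = black. Strike black from Jack, Liam.
So Jack = green.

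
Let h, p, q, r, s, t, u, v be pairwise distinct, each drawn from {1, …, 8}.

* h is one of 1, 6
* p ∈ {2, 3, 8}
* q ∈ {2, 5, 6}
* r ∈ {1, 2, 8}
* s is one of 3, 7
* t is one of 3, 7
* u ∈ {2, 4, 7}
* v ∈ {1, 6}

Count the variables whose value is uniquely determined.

The 8 variables together cover exactly {1, 2, 3, 4, 5, 6, 7, 8} — 8 values for 8 variables — and 4 appears only in u's list, so u = 4.
The 7 still-open variables draw from only 7 values {1, 2, 3, 5, 6, 7, 8}, so each is used; only q can be 5, hence q = 5.
h and v between them cover only {1, 6} — a naked pair. Remove those values from r.
s and t share exactly the 2 values {3, 7}; by pigeonhole those values go to them, so strike 3, 7 from p.
Determined: q=5, u=4. The other variables each still have more than one consistent value. That makes 2.

2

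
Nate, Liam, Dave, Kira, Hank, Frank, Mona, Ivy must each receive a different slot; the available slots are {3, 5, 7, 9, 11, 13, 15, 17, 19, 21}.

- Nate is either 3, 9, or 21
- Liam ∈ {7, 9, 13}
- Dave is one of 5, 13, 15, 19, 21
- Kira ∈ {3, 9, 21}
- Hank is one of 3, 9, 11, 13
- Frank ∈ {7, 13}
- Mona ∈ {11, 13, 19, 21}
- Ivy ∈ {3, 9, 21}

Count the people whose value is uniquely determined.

Nate, Kira, Ivy between them cover only {3, 9, 21} — a naked triple. Remove those values from Liam, Dave, Hank, Mona.
The 2 variables Liam and Frank are confined to {7, 13}, which locks those values in; drop them from Dave, Hank, Mona.
Hank's domain is down to {11}, so Hank = 11. Eliminate 11 elsewhere: Mona.
Mona must be 19 (only option left). Strike 19 from Dave.
Determined: Hank=11, Mona=19. The other people each still have more than one consistent value. That makes 2.

2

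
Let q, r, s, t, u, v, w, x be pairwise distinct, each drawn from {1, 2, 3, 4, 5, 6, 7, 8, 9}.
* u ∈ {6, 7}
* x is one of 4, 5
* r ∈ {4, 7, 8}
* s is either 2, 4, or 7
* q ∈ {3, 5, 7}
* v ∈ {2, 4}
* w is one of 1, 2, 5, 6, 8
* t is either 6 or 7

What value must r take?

8

Among the 8 variables, 1 fits only w (and all 8 values in {1, 2, 3, 4, 5, 6, 7, 8} must be used), so w = 1.
Among the 7 still-open variables, 3 fits only q (and all 7 values in {2, 3, 4, 5, 6, 7, 8} must be used), so q = 3.
Among the 6 still-open variables, 5 fits only x (and all 6 values in {2, 4, 5, 6, 7, 8} must be used), so x = 5.
Among the 5 still-open variables, 8 fits only r (and all 5 values in {2, 4, 6, 7, 8} must be used), so r = 8.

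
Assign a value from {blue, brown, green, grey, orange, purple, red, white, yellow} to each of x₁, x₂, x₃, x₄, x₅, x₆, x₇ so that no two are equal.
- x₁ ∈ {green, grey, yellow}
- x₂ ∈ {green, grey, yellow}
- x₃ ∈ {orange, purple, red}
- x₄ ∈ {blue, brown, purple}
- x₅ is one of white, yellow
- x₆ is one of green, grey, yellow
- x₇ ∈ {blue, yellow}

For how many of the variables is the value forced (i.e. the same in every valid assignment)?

2

x₁, x₂, x₆ share exactly the 3 values {green, grey, yellow}; by pigeonhole those values go to them, so strike green, grey, yellow from x₅, x₇.
x₅ has just one choice, so x₅ = white.
x₇'s domain is down to {blue}, so x₇ = blue. Remove blue from x₄.
Determined: x₅=white, x₇=blue. The other variables each still have more than one consistent value. That makes 2.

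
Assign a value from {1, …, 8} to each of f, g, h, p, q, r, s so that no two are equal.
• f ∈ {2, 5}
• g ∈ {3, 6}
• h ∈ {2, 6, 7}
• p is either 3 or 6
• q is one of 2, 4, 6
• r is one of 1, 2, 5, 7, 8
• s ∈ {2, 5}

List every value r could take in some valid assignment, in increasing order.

f and s share exactly the 2 values {2, 5}; by pigeonhole those values go to them, so strike 2, 5 from h, q, r.
g and p share exactly the 2 values {3, 6}; by pigeonhole those values go to them, so strike 3, 6 from h, q.
h has just one choice, so h = 7. Remove 7 from r.
q has just one choice, so q = 4.
No further eliminations apply; r can still be any of 1, 8.

1, 8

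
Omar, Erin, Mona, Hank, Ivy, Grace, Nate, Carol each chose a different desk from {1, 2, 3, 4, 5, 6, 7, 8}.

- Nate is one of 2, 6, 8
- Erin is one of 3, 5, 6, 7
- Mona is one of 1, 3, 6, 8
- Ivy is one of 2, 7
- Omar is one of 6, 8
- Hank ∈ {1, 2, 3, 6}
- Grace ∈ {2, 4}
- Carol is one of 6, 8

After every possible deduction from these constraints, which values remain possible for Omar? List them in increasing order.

The 8 variables together cover exactly {1, 2, 3, 4, 5, 6, 7, 8} — 8 values for 8 variables — and 4 appears only in Grace's list, so Grace = 4.
Among the 7 still-open variables, 5 fits only Erin (and all 7 values in {1, 2, 3, 5, 6, 7, 8} must be used), so Erin = 5.
The 6 still-open variables together cover exactly {1, 2, 3, 6, 7, 8} — 6 values for 6 variables — and 7 appears only in Ivy's list, so Ivy = 7.
The 2 variables Omar and Carol are confined to {6, 8}, which locks those values in; drop them from Mona, Hank, Nate.
Nate's domain is down to {2}, so Nate = 2. Strike 2 from Hank.
No further eliminations apply; Omar can still be any of 6, 8.

6, 8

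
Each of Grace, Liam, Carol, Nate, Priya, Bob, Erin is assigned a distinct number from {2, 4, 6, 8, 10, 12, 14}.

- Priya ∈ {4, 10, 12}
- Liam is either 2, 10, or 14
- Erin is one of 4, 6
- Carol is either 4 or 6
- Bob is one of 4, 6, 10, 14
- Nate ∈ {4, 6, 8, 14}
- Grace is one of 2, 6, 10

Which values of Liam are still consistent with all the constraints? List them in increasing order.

2, 10, 14

Among the 7 variables, 8 fits only Nate (and all 7 values in {2, 4, 6, 8, 10, 12, 14} must be used), so Nate = 8.
The 6 still-open variables draw from only 6 values {2, 4, 6, 10, 12, 14}, so each is used; only Priya can be 12, hence Priya = 12.
Carol and Erin between them cover only {4, 6} — a naked pair. Remove those values from Grace, Bob.
No further eliminations apply; Liam can still be any of 2, 10, 14.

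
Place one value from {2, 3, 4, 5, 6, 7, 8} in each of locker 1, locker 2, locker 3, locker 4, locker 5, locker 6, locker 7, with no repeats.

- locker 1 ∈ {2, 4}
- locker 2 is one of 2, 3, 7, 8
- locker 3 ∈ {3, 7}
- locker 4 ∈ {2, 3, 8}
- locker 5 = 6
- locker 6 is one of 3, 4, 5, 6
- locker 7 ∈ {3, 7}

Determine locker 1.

4

locker 5 has just one choice, so locker 5 = 6. Remove 6 from locker 6.
The 6 still-open variables together cover exactly {2, 3, 4, 5, 7, 8} — 6 values for 6 variables — and 5 appears only in locker 6's list, so locker 6 = 5.
Among the 5 still-open variables, 4 fits only locker 1 (and all 5 values in {2, 3, 4, 7, 8} must be used), so locker 1 = 4.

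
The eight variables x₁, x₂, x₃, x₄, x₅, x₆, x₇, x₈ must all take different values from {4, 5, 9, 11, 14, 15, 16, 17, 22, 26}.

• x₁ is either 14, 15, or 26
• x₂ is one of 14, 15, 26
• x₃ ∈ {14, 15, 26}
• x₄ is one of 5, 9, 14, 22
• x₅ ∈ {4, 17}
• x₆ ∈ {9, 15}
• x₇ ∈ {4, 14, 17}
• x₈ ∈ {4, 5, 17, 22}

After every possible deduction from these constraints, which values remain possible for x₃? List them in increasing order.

14, 15, 26

x₁, x₂, x₃ between them cover only {14, 15, 26} — a naked triple. Remove those values from x₄, x₆, x₇.
x₆'s domain is down to {9}, so x₆ = 9. Remove 9 from x₄.
x₅ and x₇ between them cover only {4, 17} — a naked pair. Remove those values from x₈.
No further eliminations apply; x₃ can still be any of 14, 15, 26.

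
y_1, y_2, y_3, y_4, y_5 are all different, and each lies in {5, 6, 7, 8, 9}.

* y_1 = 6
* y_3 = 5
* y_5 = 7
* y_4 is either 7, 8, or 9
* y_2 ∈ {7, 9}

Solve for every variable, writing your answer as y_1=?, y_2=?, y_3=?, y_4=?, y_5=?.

y_1=6, y_2=9, y_3=5, y_4=8, y_5=7

y_1's domain is down to {6}, so y_1 = 6.
That leaves y_3 = 5.
y_5's domain is down to {7}, so y_5 = 7. Strike 7 from y_2, y_4.
y_2's domain is down to {9}, so y_2 = 9. So y_4 can't be 9.
y_4's domain is down to {8}, so y_4 = 8.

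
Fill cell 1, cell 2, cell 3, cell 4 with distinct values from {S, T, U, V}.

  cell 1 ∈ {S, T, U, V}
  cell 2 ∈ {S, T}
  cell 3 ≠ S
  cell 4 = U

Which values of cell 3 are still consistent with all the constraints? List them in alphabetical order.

cell 4's domain is down to {U}, so cell 4 = U. So cell 1, cell 3 can't be U.
No further eliminations apply; cell 3 can still be any of T, V.

T, V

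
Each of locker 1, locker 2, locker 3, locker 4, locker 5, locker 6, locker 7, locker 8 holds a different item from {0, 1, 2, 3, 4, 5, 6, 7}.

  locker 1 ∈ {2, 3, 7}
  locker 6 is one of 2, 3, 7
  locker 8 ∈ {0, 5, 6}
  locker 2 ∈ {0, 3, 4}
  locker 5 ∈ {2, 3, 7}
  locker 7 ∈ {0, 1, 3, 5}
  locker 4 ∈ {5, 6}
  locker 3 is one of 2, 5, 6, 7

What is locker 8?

0

The 8 variables together cover exactly {0, 1, 2, 3, 4, 5, 6, 7} — 8 values for 8 variables — and 1 appears only in locker 7's list, so locker 7 = 1.
The 7 still-open variables together cover exactly {0, 2, 3, 4, 5, 6, 7} — 7 values for 7 variables — and 4 appears only in locker 2's list, so locker 2 = 4.
The 6 still-open variables draw from only 6 values {0, 2, 3, 5, 6, 7}, so each is used; only locker 8 can be 0, hence locker 8 = 0.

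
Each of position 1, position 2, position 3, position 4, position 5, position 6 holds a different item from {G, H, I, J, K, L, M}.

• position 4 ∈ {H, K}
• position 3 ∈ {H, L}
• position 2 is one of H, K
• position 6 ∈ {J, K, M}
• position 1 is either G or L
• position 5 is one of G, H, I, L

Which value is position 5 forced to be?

The 2 variables position 2 and position 4 are confined to {H, K}, which locks those values in; drop them from position 3, position 5, position 6.
position 3's domain is down to {L}, so position 3 = L. So position 1, position 5 can't be L.
position 1 must be G (only option left). So position 5 can't be G.
So position 5 = I.

I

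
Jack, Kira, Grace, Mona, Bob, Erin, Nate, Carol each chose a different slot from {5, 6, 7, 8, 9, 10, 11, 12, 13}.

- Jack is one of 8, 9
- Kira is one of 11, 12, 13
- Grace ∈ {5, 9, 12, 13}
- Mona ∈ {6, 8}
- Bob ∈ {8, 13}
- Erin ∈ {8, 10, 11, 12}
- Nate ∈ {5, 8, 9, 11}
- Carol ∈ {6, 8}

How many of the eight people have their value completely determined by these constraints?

Among the 8 variables, 10 fits only Erin (and all 8 values in {5, 6, 8, 9, 10, 11, 12, 13} must be used), so Erin = 10.
Mona and Carol between them cover only {6, 8} — a naked pair. Remove those values from Jack, Bob, Nate.
Jack must be 9 (only option left). Eliminate 9 elsewhere: Grace, Nate.
Bob's domain is down to {13}, so Bob = 13. So Kira, Grace can't be 13.
Determined: Jack=9, Bob=13, Erin=10. The other people each still have more than one consistent value. That makes 3.

3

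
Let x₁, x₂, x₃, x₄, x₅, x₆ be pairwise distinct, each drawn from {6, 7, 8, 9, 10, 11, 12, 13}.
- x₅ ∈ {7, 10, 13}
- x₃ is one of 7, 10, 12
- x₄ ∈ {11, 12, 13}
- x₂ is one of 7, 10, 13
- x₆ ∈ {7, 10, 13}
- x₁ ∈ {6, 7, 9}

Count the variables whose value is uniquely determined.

2

x₂, x₅, x₆ share exactly the 3 values {7, 10, 13}; by pigeonhole those values go to them, so strike 7, 10, 13 from x₁, x₃, x₄.
That leaves x₃ = 12. Remove 12 from x₄.
x₄ has just one choice, so x₄ = 11.
Determined: x₃=12, x₄=11. The other variables each still have more than one consistent value. That makes 2.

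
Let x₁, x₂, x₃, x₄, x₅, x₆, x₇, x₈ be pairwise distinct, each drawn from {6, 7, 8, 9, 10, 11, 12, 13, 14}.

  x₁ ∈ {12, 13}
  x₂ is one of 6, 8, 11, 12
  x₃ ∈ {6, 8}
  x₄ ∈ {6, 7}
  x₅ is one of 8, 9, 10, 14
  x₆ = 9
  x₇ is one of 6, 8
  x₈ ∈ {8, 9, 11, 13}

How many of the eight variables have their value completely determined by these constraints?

2

x₆'s domain is down to {9}, so x₆ = 9. So x₅, x₈ can't be 9.
The 2 variables x₃ and x₇ are confined to {6, 8}, which locks those values in; drop them from x₂, x₄, x₅, x₈.
x₄ has just one choice, so x₄ = 7.
Determined: x₄=7, x₆=9. The other variables each still have more than one consistent value. That makes 2.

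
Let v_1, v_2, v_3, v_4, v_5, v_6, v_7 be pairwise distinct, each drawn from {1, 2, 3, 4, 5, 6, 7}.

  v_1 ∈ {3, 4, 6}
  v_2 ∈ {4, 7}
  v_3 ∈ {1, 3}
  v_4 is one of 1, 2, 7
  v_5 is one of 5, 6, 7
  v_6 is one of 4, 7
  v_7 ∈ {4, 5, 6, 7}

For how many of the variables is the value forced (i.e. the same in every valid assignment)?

3

The 7 variables draw from only 7 values {1, 2, 3, 4, 5, 6, 7}, so each is used; only v_4 can be 2, hence v_4 = 2.
Among the 6 still-open variables, 1 fits only v_3 (and all 6 values in {1, 3, 4, 5, 6, 7} must be used), so v_3 = 1.
The 5 still-open variables draw from only 5 values {3, 4, 5, 6, 7}, so each is used; only v_1 can be 3, hence v_1 = 3.
v_2 and v_6 between them cover only {4, 7} — a naked pair. Remove those values from v_5, v_7.
Determined: v_1=3, v_3=1, v_4=2. The other variables each still have more than one consistent value. That makes 3.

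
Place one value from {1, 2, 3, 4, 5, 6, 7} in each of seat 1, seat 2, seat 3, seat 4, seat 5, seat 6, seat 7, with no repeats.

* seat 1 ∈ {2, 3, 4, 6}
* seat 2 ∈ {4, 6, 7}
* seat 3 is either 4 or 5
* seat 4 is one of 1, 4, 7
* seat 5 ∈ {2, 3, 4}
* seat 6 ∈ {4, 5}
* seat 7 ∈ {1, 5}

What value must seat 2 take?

seat 3 and seat 6 between them cover only {4, 5} — a naked pair. Remove those values from seat 1, seat 2, seat 4, seat 5, seat 7.
seat 7 must be 1 (only option left). Eliminate 1 elsewhere: seat 4.
That leaves seat 4 = 7. Remove 7 from seat 2.
So seat 2 = 6.

6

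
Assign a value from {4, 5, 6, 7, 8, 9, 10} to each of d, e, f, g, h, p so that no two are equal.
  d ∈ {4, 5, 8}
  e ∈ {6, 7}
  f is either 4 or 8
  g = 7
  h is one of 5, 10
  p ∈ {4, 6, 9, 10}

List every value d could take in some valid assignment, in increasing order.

4, 5, 8

g must be 7 (only option left). So e can't be 7.
e has just one choice, so e = 6. Remove 6 from p.
No further eliminations apply; d can still be any of 4, 5, 8.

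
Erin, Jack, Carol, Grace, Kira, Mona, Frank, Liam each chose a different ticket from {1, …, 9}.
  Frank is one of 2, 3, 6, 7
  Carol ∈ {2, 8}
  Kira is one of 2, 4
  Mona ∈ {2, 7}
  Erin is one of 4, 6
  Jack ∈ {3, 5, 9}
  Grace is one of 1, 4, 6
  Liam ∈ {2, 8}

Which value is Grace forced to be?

1

The 2 variables Carol and Liam are confined to {2, 8}, which locks those values in; drop them from Kira, Mona, Frank.
Kira has just one choice, so Kira = 4. So Erin, Grace can't be 4.
That leaves Mona = 7. So Frank can't be 7.
Erin has just one choice, so Erin = 6. Eliminate 6 elsewhere: Grace, Frank.
So Grace = 1.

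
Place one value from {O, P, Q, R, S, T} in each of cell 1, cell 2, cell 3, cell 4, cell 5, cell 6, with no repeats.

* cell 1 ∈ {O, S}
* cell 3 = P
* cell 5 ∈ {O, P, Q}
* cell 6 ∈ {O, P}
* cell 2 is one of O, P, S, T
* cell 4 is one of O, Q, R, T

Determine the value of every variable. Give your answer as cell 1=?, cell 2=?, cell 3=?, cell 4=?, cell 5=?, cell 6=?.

cell 3 must be P (only option left). Strike P from cell 2, cell 5, cell 6.
cell 6 has just one choice, so cell 6 = O. So cell 1, cell 2, cell 4, cell 5 can't be O.
cell 1 must be S (only option left). Remove S from cell 2.
That leaves cell 2 = T. Eliminate T elsewhere: cell 4.
cell 5's domain is down to {Q}, so cell 5 = Q. Eliminate Q elsewhere: cell 4.
cell 4 has just one choice, so cell 4 = R.

cell 1=S, cell 2=T, cell 3=P, cell 4=R, cell 5=Q, cell 6=O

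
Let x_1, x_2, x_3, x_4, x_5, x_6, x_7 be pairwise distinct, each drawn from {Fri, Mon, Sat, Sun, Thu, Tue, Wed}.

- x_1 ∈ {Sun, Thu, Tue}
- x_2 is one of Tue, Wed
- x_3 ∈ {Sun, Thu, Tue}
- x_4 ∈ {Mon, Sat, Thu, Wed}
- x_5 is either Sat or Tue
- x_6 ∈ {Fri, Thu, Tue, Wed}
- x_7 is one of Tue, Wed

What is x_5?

Sat

The 7 variables draw from only 7 values {Fri, Mon, Sat, Sun, Thu, Tue, Wed}, so each is used; only x_6 can be Fri, hence x_6 = Fri.
The 6 still-open variables draw from only 6 values {Mon, Sat, Sun, Thu, Tue, Wed}, so each is used; only x_4 can be Mon, hence x_4 = Mon.
The 5 still-open variables draw from only 5 values {Sat, Sun, Thu, Tue, Wed}, so each is used; only x_5 can be Sat, hence x_5 = Sat.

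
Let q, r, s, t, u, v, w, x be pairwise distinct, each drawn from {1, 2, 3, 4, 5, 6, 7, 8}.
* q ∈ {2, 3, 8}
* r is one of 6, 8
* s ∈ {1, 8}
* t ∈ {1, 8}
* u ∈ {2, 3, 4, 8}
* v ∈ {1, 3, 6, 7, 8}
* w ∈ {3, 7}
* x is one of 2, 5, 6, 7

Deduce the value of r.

6

Among the 8 variables, 4 fits only u (and all 8 values in {1, 2, 3, 4, 5, 6, 7, 8} must be used), so u = 4.
The 7 still-open variables draw from only 7 values {1, 2, 3, 5, 6, 7, 8}, so each is used; only x can be 5, hence x = 5.
The 6 still-open variables together cover exactly {1, 2, 3, 6, 7, 8} — 6 values for 6 variables — and 2 appears only in q's list, so q = 2.
The 2 variables s and t are confined to {1, 8}, which locks those values in; drop them from r, v.
So r = 6.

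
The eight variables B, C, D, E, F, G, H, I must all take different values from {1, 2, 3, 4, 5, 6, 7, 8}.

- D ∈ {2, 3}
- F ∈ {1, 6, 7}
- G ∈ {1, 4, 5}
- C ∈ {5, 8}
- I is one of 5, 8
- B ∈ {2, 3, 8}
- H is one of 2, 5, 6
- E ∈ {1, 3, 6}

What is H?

The 8 variables draw from only 8 values {1, 2, 3, 4, 5, 6, 7, 8}, so each is used; only G can be 4, hence G = 4.
The 7 still-open variables together cover exactly {1, 2, 3, 5, 6, 7, 8} — 7 values for 7 variables — and 7 appears only in F's list, so F = 7.
The 6 still-open variables draw from only 6 values {1, 2, 3, 5, 6, 8}, so each is used; only E can be 1, hence E = 1.
The 5 still-open variables draw from only 5 values {2, 3, 5, 6, 8}, so each is used; only H can be 6, hence H = 6.

6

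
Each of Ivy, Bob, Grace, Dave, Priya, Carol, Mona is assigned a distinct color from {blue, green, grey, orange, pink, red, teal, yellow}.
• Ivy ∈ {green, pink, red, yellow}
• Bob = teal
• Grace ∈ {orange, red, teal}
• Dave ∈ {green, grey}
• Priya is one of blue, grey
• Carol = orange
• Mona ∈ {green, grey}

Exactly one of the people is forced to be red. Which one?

Bob has just one choice, so Bob = teal. Strike teal from Grace.
Carol has just one choice, so Carol = orange. Remove orange from Grace.
So red goes to Grace.

Grace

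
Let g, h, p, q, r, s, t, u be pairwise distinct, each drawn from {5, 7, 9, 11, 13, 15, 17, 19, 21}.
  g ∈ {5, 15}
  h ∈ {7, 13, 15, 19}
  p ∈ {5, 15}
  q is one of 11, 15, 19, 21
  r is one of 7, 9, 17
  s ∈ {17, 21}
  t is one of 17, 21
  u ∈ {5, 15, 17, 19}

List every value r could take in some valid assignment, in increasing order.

7, 9

g and p between them cover only {5, 15} — a naked pair. Remove those values from h, q, u.
s and t between them cover only {17, 21} — a naked pair. Remove those values from q, r, u.
u must be 19 (only option left). Eliminate 19 elsewhere: h, q.
q's domain is down to {11}, so q = 11.
No further eliminations apply; r can still be any of 7, 9.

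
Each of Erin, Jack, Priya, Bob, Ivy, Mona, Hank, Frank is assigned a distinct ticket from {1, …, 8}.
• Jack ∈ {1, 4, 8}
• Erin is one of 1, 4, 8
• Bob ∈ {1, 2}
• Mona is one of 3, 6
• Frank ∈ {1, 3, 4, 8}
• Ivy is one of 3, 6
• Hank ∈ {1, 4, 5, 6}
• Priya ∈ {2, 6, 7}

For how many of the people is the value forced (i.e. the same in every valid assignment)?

The 8 variables together cover exactly {1, 2, 3, 4, 5, 6, 7, 8} — 8 values for 8 variables — and 5 appears only in Hank's list, so Hank = 5.
The 7 still-open variables together cover exactly {1, 2, 3, 4, 6, 7, 8} — 7 values for 7 variables — and 7 appears only in Priya's list, so Priya = 7.
Among the 6 still-open variables, 2 fits only Bob (and all 6 values in {1, 2, 3, 4, 6, 8} must be used), so Bob = 2.
Ivy and Mona between them cover only {3, 6} — a naked pair. Remove those values from Frank.
Determined: Priya=7, Bob=2, Hank=5. The other people each still have more than one consistent value. That makes 3.

3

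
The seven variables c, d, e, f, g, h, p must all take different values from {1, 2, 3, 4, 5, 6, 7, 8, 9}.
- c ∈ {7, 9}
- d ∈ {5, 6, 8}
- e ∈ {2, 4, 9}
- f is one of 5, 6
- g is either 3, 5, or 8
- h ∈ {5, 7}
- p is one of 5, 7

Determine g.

3

h and p between them cover only {5, 7} — a naked pair. Remove those values from c, d, f, g.
c has just one choice, so c = 9. Strike 9 from e.
That leaves f = 6. Strike 6 from d.
d must be 8 (only option left). Strike 8 from g.
So g = 3.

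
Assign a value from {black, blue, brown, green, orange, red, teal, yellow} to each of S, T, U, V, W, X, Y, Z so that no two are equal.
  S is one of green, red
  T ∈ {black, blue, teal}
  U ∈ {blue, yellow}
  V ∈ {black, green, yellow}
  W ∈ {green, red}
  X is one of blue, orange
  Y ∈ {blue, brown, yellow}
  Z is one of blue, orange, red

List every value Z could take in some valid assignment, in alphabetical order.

blue, orange

The 8 variables together cover exactly {black, blue, brown, green, orange, red, teal, yellow} — 8 values for 8 variables — and brown appears only in Y's list, so Y = brown.
Among the 7 still-open variables, teal fits only T (and all 7 values in {black, blue, green, orange, red, teal, yellow} must be used), so T = teal.
The 6 still-open variables draw from only 6 values {black, blue, green, orange, red, yellow}, so each is used; only V can be black, hence V = black.
The 5 still-open variables draw from only 5 values {blue, green, orange, red, yellow}, so each is used; only U can be yellow, hence U = yellow.
S and W between them cover only {green, red} — a naked pair. Remove those values from Z.
No further eliminations apply; Z can still be any of blue, orange.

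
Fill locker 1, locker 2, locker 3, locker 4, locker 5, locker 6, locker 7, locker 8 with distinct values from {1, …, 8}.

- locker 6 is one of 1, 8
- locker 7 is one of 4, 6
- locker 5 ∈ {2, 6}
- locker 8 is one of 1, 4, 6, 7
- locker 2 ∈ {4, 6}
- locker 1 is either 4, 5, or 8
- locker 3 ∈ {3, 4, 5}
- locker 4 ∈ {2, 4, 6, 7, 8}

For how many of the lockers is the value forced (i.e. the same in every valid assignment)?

The 8 variables together cover exactly {1, 2, 3, 4, 5, 6, 7, 8} — 8 values for 8 variables — and 3 appears only in locker 3's list, so locker 3 = 3.
The 7 still-open variables together cover exactly {1, 2, 4, 5, 6, 7, 8} — 7 values for 7 variables — and 5 appears only in locker 1's list, so locker 1 = 5.
locker 2 and locker 7 between them cover only {4, 6} — a naked pair. Remove those values from locker 4, locker 5, locker 8.
locker 5 must be 2 (only option left). So locker 4 can't be 2.
Determined: locker 1=5, locker 3=3, locker 5=2. The other lockers each still have more than one consistent value. That makes 3.

3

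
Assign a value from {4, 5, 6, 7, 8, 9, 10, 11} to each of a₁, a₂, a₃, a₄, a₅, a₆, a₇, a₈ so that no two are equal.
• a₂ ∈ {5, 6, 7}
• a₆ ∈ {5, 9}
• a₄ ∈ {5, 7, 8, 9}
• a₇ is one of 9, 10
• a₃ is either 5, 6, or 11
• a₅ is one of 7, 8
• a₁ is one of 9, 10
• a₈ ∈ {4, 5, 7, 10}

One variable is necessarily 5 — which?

Among the 8 variables, 4 fits only a₈ (and all 8 values in {4, 5, 6, 7, 8, 9, 10, 11} must be used), so a₈ = 4.
The 7 still-open variables draw from only 7 values {5, 6, 7, 8, 9, 10, 11}, so each is used; only a₃ can be 11, hence a₃ = 11.
The 6 still-open variables draw from only 6 values {5, 6, 7, 8, 9, 10}, so each is used; only a₂ can be 6, hence a₂ = 6.
a₁ and a₇ between them cover only {9, 10} — a naked pair. Remove those values from a₄, a₆.
So 5 goes to a₆.

a₆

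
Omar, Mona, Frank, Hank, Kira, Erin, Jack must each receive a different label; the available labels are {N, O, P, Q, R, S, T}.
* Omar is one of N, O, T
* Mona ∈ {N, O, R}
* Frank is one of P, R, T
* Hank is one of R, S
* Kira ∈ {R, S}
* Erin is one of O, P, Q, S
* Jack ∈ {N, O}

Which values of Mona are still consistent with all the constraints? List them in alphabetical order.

N, O

Among the 7 variables, Q fits only Erin (and all 7 values in {N, O, P, Q, R, S, T} must be used), so Erin = Q.
The 6 still-open variables draw from only 6 values {N, O, P, R, S, T}, so each is used; only Frank can be P, hence Frank = P.
Among the 5 still-open variables, T fits only Omar (and all 5 values in {N, O, R, S, T} must be used), so Omar = T.
Hank and Kira share exactly the 2 values {R, S}; by pigeonhole those values go to them, so strike R, S from Mona.
No further eliminations apply; Mona can still be any of N, O.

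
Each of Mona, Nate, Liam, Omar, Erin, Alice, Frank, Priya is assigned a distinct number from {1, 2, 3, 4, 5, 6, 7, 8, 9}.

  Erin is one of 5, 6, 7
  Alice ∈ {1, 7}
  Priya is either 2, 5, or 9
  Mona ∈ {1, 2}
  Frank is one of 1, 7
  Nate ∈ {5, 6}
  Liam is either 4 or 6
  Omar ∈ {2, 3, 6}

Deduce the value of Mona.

2

The 8 variables draw from only 8 values {1, 2, 3, 4, 5, 6, 7, 9}, so each is used; only Omar can be 3, hence Omar = 3.
The 7 still-open variables draw from only 7 values {1, 2, 4, 5, 6, 7, 9}, so each is used; only Liam can be 4, hence Liam = 4.
The 6 still-open variables draw from only 6 values {1, 2, 5, 6, 7, 9}, so each is used; only Priya can be 9, hence Priya = 9.
Among the 5 still-open variables, 2 fits only Mona (and all 5 values in {1, 2, 5, 6, 7} must be used), so Mona = 2.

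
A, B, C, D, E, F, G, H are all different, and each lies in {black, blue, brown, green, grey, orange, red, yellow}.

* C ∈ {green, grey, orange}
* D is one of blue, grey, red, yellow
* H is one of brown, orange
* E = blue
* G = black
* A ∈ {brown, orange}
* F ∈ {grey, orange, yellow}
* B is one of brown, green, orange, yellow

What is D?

red

E must be blue (only option left). So D can't be blue.
G's domain is down to {black}, so G = black.
Among the 6 still-open variables, red fits only D (and all 6 values in {brown, green, grey, orange, red, yellow} must be used), so D = red.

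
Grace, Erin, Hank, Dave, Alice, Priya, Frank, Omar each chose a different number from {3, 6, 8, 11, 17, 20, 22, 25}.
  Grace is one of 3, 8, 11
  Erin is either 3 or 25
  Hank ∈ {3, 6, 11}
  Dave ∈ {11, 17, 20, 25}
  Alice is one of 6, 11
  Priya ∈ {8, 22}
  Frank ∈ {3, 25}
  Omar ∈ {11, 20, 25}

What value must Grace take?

The 8 variables together cover exactly {3, 6, 8, 11, 17, 20, 22, 25} — 8 values for 8 variables — and 17 appears only in Dave's list, so Dave = 17.
The 7 still-open variables draw from only 7 values {3, 6, 8, 11, 20, 22, 25}, so each is used; only Omar can be 20, hence Omar = 20.
Among the 6 still-open variables, 22 fits only Priya (and all 6 values in {3, 6, 8, 11, 22, 25} must be used), so Priya = 22.
Among the 5 still-open variables, 8 fits only Grace (and all 5 values in {3, 6, 8, 11, 25} must be used), so Grace = 8.

8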